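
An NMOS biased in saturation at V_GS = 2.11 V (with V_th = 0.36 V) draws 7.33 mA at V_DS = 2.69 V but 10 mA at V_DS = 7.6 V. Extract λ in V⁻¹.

λ = 0.0927 V⁻¹

With V_GS fixed, I_D ∝ (1 + λ V_DS) in saturation, so I_D2/I_D1 = (1 + λ V_DS2)/(1 + λ V_DS1).
10/7.33 = 1.364 = (1 + 7.6 λ)/(1 + 2.69 λ).
Solving: λ (I_D1 V_DS2 − I_D2 V_DS1) = I_D2 − I_D1, so λ = (10 − 7.33) / (7.33 × 7.6 − 10 × 2.69) = 2.67 / 28.8 = 0.0927 V⁻¹.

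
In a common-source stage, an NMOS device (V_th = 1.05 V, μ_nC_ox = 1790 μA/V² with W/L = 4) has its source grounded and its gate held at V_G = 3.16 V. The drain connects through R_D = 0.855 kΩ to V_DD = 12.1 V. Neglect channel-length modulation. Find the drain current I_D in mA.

I_D = 12.8 mA

V_GS = V_G = 3.16 V, so V_ov = 3.16 − 1.05 = 2.11 V.
k_n = μ_nC_ox · (W/L) = 7.16 mA/V².
Assume saturation: I_D = ½ k_n V_ov² = 0.5 × 7.16 × 2.11² = 15.9 mA, giving V_DS = V_DD − I_D R_D = 12.1 − 15.9 × 0.855 = -1.53 V.
But -1.53 V < V_ov = 2.11 V, so the device is actually in triode.
In triode I_D = k_n[V_ov V_DS − ½ V_DS²] and I_D = (V_DD − V_DS)/R_D. Equating: 3.06 V_DS² − 13.92 V_DS + 12.1 = 0, giving V_DS = 1.17 V (the root below V_ov).
I_D = (12.1 − 1.17) / 0.855 = 12.8 mA.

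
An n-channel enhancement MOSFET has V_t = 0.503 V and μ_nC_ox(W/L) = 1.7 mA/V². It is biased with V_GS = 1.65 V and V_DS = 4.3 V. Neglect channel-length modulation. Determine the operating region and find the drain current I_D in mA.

Saturation; I_D = 1.12 mA

V_ov = V_GS − V_t = 1.65 − 0.503 = 1.15 V.
Since V_DS = 4.3 V ≥ V_ov = 1.15 V, the device is in saturation.
I_D = ½ k_n V_ov² = 0.5 × 1.7 × 1.15² = 1.12 mA.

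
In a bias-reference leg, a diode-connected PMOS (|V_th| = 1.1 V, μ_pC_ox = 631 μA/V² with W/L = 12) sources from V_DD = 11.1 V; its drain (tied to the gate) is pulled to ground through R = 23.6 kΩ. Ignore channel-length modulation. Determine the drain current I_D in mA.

With gate tied to drain, V_SG = V_SD ≥ V_SG − |V_th|, so the device is in saturation.
k_p = μ_pC_ox · (W/L) = 7.572 mA/V².
KCL at the drain: ½ k_p (V_SG − |V_th|)² = (V_DD − V_SG)/R.
Let x = V_SG − 1.1. Then 89.3 x² + x − 10 = 0, giving x = 0.329 V (positive root), so V_SG = 1.43 V.
I_D = (V_DD − V_SG)/R = (11.1 − 1.43) / 23.6 = 0.41 mA.

I_D = 0.410 mA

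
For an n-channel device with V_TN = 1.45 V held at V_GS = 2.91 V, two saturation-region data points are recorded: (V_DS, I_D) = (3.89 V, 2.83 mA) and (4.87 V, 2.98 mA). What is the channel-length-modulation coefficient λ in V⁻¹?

λ = 0.0685 V⁻¹

With V_GS fixed, I_D ∝ (1 + λ V_DS) in saturation, so I_D2/I_D1 = (1 + λ V_DS2)/(1 + λ V_DS1).
2.98/2.83 = 1.053 = (1 + 4.87 λ)/(1 + 3.89 λ).
Solving: λ (I_D1 V_DS2 − I_D2 V_DS1) = I_D2 − I_D1, so λ = (2.98 − 2.83) / (2.83 × 4.87 − 2.98 × 3.89) = 0.15 / 2.19 = 0.0685 V⁻¹.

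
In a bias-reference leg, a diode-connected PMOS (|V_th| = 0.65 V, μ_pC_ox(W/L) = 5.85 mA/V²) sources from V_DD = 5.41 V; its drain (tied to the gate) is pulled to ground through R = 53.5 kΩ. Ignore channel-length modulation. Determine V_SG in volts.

V_SG = 0.821 V

With gate tied to drain, V_SG = V_SD ≥ V_SG − |V_th|, so the device is in saturation.
KCL at the drain: ½ k_p (V_SG − |V_th|)² = (V_DD − V_SG)/R.
Let x = V_SG − 0.65. Then 156 x² + x − 4.76 = 0, giving x = 0.171 V (positive root), so V_SG = 0.821 V.
I_D = (V_DD − V_SG)/R = (5.41 − 0.821) / 53.5 = 0.0858 mA.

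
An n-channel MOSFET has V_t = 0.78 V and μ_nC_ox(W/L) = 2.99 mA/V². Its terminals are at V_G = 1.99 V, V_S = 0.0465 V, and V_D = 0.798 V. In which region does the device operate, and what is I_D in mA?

Triode; I_D = 1.77 mA

V_GS = V_G − V_S = 1.99 − 0.0465 = 1.94 V; V_DS = V_D − V_S = 0.798 − 0.0465 = 0.752 V.
V_ov = V_GS − V_t = 1.94 − 0.78 = 1.16 V.
Since V_DS = 0.752 V < V_ov = 1.16 V, the device is in the triode region.
I_D = k_n [V_ov · V_DS − ½ V_DS²] = 2.99 × [1.16 × 0.752 − 0.5 × 0.752²] = 1.77 mA.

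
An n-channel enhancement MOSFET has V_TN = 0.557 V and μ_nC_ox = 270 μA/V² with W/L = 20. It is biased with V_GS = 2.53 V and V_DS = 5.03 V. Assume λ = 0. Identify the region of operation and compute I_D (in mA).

Saturation; I_D = 10.5 mA

k_n = μ_nC_ox · (W/L) = 5.4 mA/V².
V_ov = V_GS − V_TN = 2.53 − 0.557 = 1.97 V.
Since V_DS = 5.03 V ≥ V_ov = 1.97 V, the device is in saturation.
I_D = ½ k_n V_ov² = 0.5 × 5.4 × 1.97² = 10.5 mA.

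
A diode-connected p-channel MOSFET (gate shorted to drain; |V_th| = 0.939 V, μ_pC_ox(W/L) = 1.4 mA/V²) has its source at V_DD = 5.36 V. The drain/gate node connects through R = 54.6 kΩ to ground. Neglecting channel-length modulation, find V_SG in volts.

With gate tied to drain, V_SG = V_SD ≥ V_SG − |V_th|, so the device is in saturation.
KCL at the drain: ½ k_p (V_SG − |V_th|)² = (V_DD − V_SG)/R.
Let x = V_SG − 0.939. Then 38.2 x² + x − 4.421 = 0, giving x = 0.327 V (positive root), so V_SG = 1.27 V.
I_D = (V_DD − V_SG)/R = (5.36 − 1.27) / 54.6 = 0.075 mA.

V_SG = 1.27 V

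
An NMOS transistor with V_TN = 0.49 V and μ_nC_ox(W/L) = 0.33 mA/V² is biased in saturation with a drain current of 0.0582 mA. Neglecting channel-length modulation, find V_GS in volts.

In saturation I_D = ½ k_n (V_GS − V_TN)², so V_GS − V_TN = √(2 I_D / k_n) = √(2 × 0.0582 / 0.33) = 0.594 V.
V_GS = 0.49 + 0.594 = 1.08 V.

V_GS = 1.08 V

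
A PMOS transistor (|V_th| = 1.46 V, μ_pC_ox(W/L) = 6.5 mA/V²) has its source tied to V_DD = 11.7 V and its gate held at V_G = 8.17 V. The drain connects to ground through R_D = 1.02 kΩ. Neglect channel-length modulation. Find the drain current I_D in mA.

V_SG = V_DD − V_G = 11.7 − 8.17 = 3.53 V, so V_ov = 3.53 − 1.46 = 2.07 V.
Assume saturation: I_D = ½ k_p V_ov² = 0.5 × 6.5 × 2.07² = 13.9 mA, giving V_SD = V_DD − I_D R_D = 11.7 − 13.9 × 1.02 = -2.5 V.
But -2.5 V < V_ov = 2.07 V, so the device is actually in triode.
In triode I_D = k_p[V_ov V_SD − ½ V_SD²] and I_D = (V_DD − V_SD)/R_D. Equating: 3.31 V_SD² − 14.72 V_SD + 11.7 = 0, giving V_SD = 1.04 V (the root below V_ov).
I_D = (11.7 − 1.04) / 1.02 = 10.5 mA.

I_D = 10.5 mA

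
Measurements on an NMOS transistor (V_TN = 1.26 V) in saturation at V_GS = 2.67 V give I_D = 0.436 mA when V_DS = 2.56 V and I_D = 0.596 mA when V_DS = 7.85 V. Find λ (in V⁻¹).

λ = 0.0844 V⁻¹

With V_GS fixed, I_D ∝ (1 + λ V_DS) in saturation, so I_D2/I_D1 = (1 + λ V_DS2)/(1 + λ V_DS1).
0.596/0.436 = 1.367 = (1 + 7.85 λ)/(1 + 2.56 λ).
Solving: λ (I_D1 V_DS2 − I_D2 V_DS1) = I_D2 − I_D1, so λ = (0.596 − 0.436) / (0.436 × 7.85 − 0.596 × 2.56) = 0.16 / 1.9 = 0.0844 V⁻¹.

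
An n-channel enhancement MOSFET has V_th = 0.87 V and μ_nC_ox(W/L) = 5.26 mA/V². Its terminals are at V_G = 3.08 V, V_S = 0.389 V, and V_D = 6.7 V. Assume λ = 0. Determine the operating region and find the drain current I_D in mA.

Saturation; I_D = 8.72 mA

V_GS = V_G − V_S = 3.08 − 0.389 = 2.69 V; V_DS = V_D − V_S = 6.7 − 0.389 = 6.31 V.
V_ov = V_GS − V_th = 2.69 − 0.87 = 1.82 V.
Since V_DS = 6.31 V ≥ V_ov = 1.82 V, the device is in saturation.
I_D = ½ k_n V_ov² = 0.5 × 5.26 × 1.82² = 8.72 mA.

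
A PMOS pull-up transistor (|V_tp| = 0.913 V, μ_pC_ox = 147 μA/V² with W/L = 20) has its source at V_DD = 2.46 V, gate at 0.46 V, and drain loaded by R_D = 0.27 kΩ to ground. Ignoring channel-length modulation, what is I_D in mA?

V_SG = V_DD − V_G = 2.46 − 0.46 = 2 V, so V_ov = 2 − 0.913 = 1.09 V.
k_p = μ_pC_ox · (W/L) = 2.94 mA/V².
Assume saturation: I_D = ½ k_p V_ov² = 0.5 × 2.94 × 1.09² = 1.74 mA, giving V_SD = V_DD − I_D R_D = 2.46 − 1.74 × 0.27 = 1.99 V.
V_SD = 1.99 V ≥ V_ov = 1.09 V, confirming saturation.

I_D = 1.74 mA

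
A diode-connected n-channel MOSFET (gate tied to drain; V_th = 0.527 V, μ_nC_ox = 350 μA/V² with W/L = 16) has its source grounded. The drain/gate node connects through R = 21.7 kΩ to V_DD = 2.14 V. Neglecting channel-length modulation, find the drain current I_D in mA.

With gate tied to drain, V_GS = V_DS ≥ V_GS − V_th, so the device is in saturation.
k_n = μ_nC_ox · (W/L) = 5.6 mA/V².
KCL at the drain: ½ k_n (V_GS − V_th)² = (V_DD − V_GS)/R.
Let x = V_GS − 0.527. Then 60.8 x² + x − 1.613 = 0, giving x = 0.155 V (positive root), so V_GS = 0.682 V.
I_D = (V_DD − V_GS)/R = (2.14 − 0.682) / 21.7 = 0.0672 mA.

I_D = 0.0672 mA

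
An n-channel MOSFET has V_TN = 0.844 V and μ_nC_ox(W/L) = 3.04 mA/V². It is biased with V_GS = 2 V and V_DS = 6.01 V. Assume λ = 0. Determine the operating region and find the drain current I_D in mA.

Saturation; I_D = 2.03 mA

V_ov = V_GS − V_TN = 2 − 0.844 = 1.16 V.
Since V_DS = 6.01 V ≥ V_ov = 1.16 V, the device is in saturation.
I_D = ½ k_n V_ov² = 0.5 × 3.04 × 1.16² = 2.03 mA.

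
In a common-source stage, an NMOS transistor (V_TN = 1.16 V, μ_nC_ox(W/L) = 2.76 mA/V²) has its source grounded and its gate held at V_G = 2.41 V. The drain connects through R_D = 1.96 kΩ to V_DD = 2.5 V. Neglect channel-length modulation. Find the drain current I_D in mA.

V_GS = V_G = 2.41 V, so V_ov = 2.41 − 1.16 = 1.25 V.
Assume saturation: I_D = ½ k_n V_ov² = 0.5 × 2.76 × 1.25² = 2.16 mA, giving V_DS = V_DD − I_D R_D = 2.5 − 2.16 × 1.96 = -1.73 V.
But -1.73 V < V_ov = 1.25 V, so the device is actually in triode.
In triode I_D = k_n[V_ov V_DS − ½ V_DS²] and I_D = (V_DD − V_DS)/R_D. Equating: 2.7 V_DS² − 7.762 V_DS + 2.5 = 0, giving V_DS = 0.37 V (the root below V_ov).
I_D = (2.5 − 0.37) / 1.96 = 1.09 mA.

I_D = 1.09 mA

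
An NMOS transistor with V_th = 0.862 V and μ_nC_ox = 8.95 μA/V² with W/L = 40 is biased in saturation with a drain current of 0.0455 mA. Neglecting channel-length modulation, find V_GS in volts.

k_n = μ_nC_ox · (W/L) = 0.358 mA/V².
In saturation I_D = ½ k_n (V_GS − V_th)², so V_GS − V_th = √(2 I_D / k_n) = √(2 × 0.0455 / 0.358) = 0.504 V.
V_GS = 0.862 + 0.504 = 1.37 V.

V_GS = 1.37 V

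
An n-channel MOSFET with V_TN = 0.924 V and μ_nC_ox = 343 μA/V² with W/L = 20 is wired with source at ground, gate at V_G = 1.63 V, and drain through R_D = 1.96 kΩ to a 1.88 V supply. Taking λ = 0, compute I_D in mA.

I_D = 0.854 mA

V_GS = V_G = 1.63 V, so V_ov = 1.63 − 0.924 = 0.706 V.
k_n = μ_nC_ox · (W/L) = 6.86 mA/V².
Assume saturation: I_D = ½ k_n V_ov² = 0.5 × 6.86 × 0.706² = 1.71 mA, giving V_DS = V_DD − I_D R_D = 1.88 − 1.71 × 1.96 = -1.47 V.
But -1.47 V < V_ov = 0.706 V, so the device is actually in triode.
In triode I_D = k_n[V_ov V_DS − ½ V_DS²] and I_D = (V_DD − V_DS)/R_D. Equating: 6.72 V_DS² − 10.49 V_DS + 1.88 = 0, giving V_DS = 0.206 V (the root below V_ov).
I_D = (1.88 − 0.206) / 1.96 = 0.854 mA.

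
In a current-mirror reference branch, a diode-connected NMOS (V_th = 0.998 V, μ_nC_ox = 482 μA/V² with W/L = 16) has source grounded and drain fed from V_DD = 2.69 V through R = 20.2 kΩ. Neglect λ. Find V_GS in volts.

V_GS = 1.14 V

With gate tied to drain, V_GS = V_DS ≥ V_GS − V_th, so the device is in saturation.
k_n = μ_nC_ox · (W/L) = 7.712 mA/V².
KCL at the drain: ½ k_n (V_GS − V_th)² = (V_DD − V_GS)/R.
Let x = V_GS − 0.998. Then 77.9 x² + x − 1.692 = 0, giving x = 0.141 V (positive root), so V_GS = 1.14 V.
I_D = (V_DD − V_GS)/R = (2.69 − 1.14) / 20.2 = 0.0768 mA.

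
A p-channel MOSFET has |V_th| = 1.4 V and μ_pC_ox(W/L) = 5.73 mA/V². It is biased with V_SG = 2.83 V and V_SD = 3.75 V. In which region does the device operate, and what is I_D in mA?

Saturation; I_D = 5.86 mA

V_ov = V_SG − |V_th| = 2.83 − 1.4 = 1.43 V.
Since V_SD = 3.75 V ≥ V_ov = 1.43 V, the device is in saturation.
I_D = ½ k_p V_ov² = 0.5 × 5.73 × 1.43² = 5.86 mA.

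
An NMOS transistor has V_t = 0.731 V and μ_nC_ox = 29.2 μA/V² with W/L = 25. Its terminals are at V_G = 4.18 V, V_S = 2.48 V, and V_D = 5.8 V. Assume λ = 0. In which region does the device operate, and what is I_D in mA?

V_GS = V_G − V_S = 4.18 − 2.48 = 1.7 V; V_DS = V_D − V_S = 5.8 − 2.48 = 3.32 V.
k_n = μ_nC_ox · (W/L) = 0.73 mA/V².
V_ov = V_GS − V_t = 1.7 − 0.731 = 0.969 V.
Since V_DS = 3.32 V ≥ V_ov = 0.969 V, the device is in saturation.
I_D = ½ k_n V_ov² = 0.5 × 0.73 × 0.969² = 0.343 mA.

Saturation; I_D = 0.343 mA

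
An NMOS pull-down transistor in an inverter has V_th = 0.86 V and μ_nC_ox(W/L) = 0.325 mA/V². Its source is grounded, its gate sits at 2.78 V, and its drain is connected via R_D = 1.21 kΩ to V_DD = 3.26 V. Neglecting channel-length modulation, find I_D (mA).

I_D = 0.599 mA

V_GS = V_G = 2.78 V, so V_ov = 2.78 − 0.86 = 1.92 V.
Assume saturation: I_D = ½ k_n V_ov² = 0.5 × 0.325 × 1.92² = 0.599 mA, giving V_DS = V_DD − I_D R_D = 3.26 − 0.599 × 1.21 = 2.54 V.
V_DS = 2.54 V ≥ V_ov = 1.92 V, confirming saturation.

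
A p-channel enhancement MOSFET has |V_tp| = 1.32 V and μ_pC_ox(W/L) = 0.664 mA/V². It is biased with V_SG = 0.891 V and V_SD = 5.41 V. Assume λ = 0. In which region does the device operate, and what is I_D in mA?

Cutoff; I_D = 0 mA

V_SG = 0.891 V < |V_tp| = 1.32 V, so the transistor is in cutoff.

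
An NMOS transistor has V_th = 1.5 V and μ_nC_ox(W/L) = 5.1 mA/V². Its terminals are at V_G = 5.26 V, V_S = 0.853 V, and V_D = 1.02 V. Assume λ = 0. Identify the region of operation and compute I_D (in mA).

V_GS = V_G − V_S = 5.26 − 0.853 = 4.41 V; V_DS = V_D − V_S = 1.02 − 0.853 = 0.167 V.
V_ov = V_GS − V_th = 4.41 − 1.5 = 2.91 V.
Since V_DS = 0.167 V < V_ov = 2.91 V, the device is in the triode region.
I_D = k_n [V_ov · V_DS − ½ V_DS²] = 5.1 × [2.91 × 0.167 − 0.5 × 0.167²] = 2.4 mA.

Triode; I_D = 2.40 mA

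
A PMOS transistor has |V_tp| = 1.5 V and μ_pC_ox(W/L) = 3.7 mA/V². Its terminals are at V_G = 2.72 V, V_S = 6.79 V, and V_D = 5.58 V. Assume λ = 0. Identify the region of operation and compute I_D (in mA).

V_SG = V_S − V_G = 6.79 − 2.72 = 4.07 V; V_SD = V_S − V_D = 6.79 − 5.58 = 1.21 V.
V_ov = V_SG − |V_tp| = 4.07 − 1.5 = 2.57 V.
Since V_SD = 1.21 V < V_ov = 2.57 V, the device is in the triode region.
I_D = k_p [V_ov · V_SD − ½ V_SD²] = 3.7 × [2.57 × 1.21 − 0.5 × 1.21²] = 8.8 mA.

Triode; I_D = 8.80 mA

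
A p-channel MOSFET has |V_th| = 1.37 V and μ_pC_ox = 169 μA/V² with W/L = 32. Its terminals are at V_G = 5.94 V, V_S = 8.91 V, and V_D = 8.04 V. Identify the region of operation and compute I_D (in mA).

Triode; I_D = 5.48 mA

V_SG = V_S − V_G = 8.91 − 5.94 = 2.97 V; V_SD = V_S − V_D = 8.91 − 8.04 = 0.87 V.
k_p = μ_pC_ox · (W/L) = 5.408 mA/V².
V_ov = V_SG − |V_th| = 2.97 − 1.37 = 1.6 V.
Since V_SD = 0.87 V < V_ov = 1.6 V, the device is in the triode region.
I_D = k_p [V_ov · V_SD − ½ V_SD²] = 5.408 × [1.6 × 0.87 − 0.5 × 0.87²] = 5.48 mA.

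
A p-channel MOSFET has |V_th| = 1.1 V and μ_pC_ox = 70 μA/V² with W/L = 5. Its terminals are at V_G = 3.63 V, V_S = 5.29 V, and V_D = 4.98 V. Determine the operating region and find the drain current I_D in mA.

V_SG = V_S − V_G = 5.29 − 3.63 = 1.66 V; V_SD = V_S − V_D = 5.29 − 4.98 = 0.31 V.
k_p = μ_pC_ox · (W/L) = 0.35 mA/V².
V_ov = V_SG − |V_th| = 1.66 − 1.1 = 0.56 V.
Since V_SD = 0.31 V < V_ov = 0.56 V, the device is in the triode region.
I_D = k_p [V_ov · V_SD − ½ V_SD²] = 0.35 × [0.56 × 0.31 − 0.5 × 0.31²] = 0.0439 mA.

Triode; I_D = 0.0439 mA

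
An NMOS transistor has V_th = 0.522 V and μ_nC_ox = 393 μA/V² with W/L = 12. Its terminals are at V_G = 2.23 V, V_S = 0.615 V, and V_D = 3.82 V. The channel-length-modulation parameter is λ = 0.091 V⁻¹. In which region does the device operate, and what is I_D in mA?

V_GS = V_G − V_S = 2.23 − 0.615 = 1.61 V; V_DS = V_D − V_S = 3.82 − 0.615 = 3.21 V.
k_n = μ_nC_ox · (W/L) = 4.716 mA/V².
V_ov = V_GS − V_th = 1.61 − 0.522 = 1.09 V.
Since V_DS = 3.21 V ≥ V_ov = 1.09 V, the device is in saturation.
I_D = ½ k_n V_ov² (1 + λ V_DS) = 0.5 × 4.716 × 1.09² × (1 + 0.091 × 3.21) = 3.64 mA.

Saturation; I_D = 3.64 mA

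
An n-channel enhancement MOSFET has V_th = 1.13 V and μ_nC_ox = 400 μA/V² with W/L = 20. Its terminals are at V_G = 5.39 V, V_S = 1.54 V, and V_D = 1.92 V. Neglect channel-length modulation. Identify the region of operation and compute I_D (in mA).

V_GS = V_G − V_S = 5.39 − 1.54 = 3.85 V; V_DS = V_D − V_S = 1.92 − 1.54 = 0.38 V.
k_n = μ_nC_ox · (W/L) = 8 mA/V².
V_ov = V_GS − V_th = 3.85 − 1.13 = 2.72 V.
Since V_DS = 0.38 V < V_ov = 2.72 V, the device is in the triode region.
I_D = k_n [V_ov · V_DS − ½ V_DS²] = 8 × [2.72 × 0.38 − 0.5 × 0.38²] = 7.69 mA.

Triode; I_D = 7.69 mA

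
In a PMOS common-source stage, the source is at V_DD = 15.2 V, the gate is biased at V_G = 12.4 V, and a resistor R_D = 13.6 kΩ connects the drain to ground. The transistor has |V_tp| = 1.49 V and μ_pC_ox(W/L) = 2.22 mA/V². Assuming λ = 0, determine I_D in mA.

V_SG = V_DD − V_G = 15.2 − 12.4 = 2.8 V, so V_ov = 2.8 − 1.49 = 1.31 V.
Assume saturation: I_D = ½ k_p V_ov² = 0.5 × 2.22 × 1.31² = 1.9 mA, giving V_SD = V_DD − I_D R_D = 15.2 − 1.9 × 13.6 = -10.7 V.
But -10.7 V < V_ov = 1.31 V, so the device is actually in triode.
In triode I_D = k_p[V_ov V_SD − ½ V_SD²] and I_D = (V_DD − V_SD)/R_D. Equating: 15.1 V_SD² − 40.55 V_SD + 15.2 = 0, giving V_SD = 0.45 V (the root below V_ov).
I_D = (15.2 − 0.45) / 13.6 = 1.08 mA.

I_D = 1.08 mA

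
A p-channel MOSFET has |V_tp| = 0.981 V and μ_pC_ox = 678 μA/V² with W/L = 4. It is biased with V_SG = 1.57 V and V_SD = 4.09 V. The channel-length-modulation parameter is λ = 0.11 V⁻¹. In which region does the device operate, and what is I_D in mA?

k_p = μ_pC_ox · (W/L) = 2.712 mA/V².
V_ov = V_SG − |V_tp| = 1.57 − 0.981 = 0.589 V.
Since V_SD = 4.09 V ≥ V_ov = 0.589 V, the device is in saturation.
I_D = ½ k_p V_ov² (1 + λ V_SD) = 0.5 × 2.712 × 0.589² × (1 + 0.11 × 4.09) = 0.682 mA.

Saturation; I_D = 0.682 mA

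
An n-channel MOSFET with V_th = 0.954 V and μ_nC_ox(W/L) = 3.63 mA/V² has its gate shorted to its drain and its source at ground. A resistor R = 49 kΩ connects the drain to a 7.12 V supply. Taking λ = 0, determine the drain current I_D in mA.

With gate tied to drain, V_GS = V_DS ≥ V_GS − V_th, so the device is in saturation.
KCL at the drain: ½ k_n (V_GS − V_th)² = (V_DD − V_GS)/R.
Let x = V_GS − 0.954. Then 88.9 x² + x − 6.166 = 0, giving x = 0.258 V (positive root), so V_GS = 1.21 V.
I_D = (V_DD − V_GS)/R = (7.12 − 1.21) / 49 = 0.121 mA.

I_D = 0.121 mA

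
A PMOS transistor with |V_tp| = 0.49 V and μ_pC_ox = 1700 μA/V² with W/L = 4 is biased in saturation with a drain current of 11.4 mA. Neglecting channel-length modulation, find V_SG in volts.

V_SG = 2.32 V

k_p = μ_pC_ox · (W/L) = 6.8 mA/V².
In saturation I_D = ½ k_p (V_SG − |V_tp|)², so V_SG − |V_tp| = √(2 I_D / k_p) = √(2 × 11.4 / 6.8) = 1.83 V.
V_SG = 0.49 + 1.83 = 2.32 V.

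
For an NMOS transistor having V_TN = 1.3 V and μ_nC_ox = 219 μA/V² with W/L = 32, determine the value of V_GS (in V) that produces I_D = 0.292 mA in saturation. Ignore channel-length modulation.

k_n = μ_nC_ox · (W/L) = 7.008 mA/V².
In saturation I_D = ½ k_n (V_GS − V_TN)², so V_GS − V_TN = √(2 I_D / k_n) = √(2 × 0.292 / 7.008) = 0.289 V.
V_GS = 1.3 + 0.289 = 1.59 V.

V_GS = 1.59 V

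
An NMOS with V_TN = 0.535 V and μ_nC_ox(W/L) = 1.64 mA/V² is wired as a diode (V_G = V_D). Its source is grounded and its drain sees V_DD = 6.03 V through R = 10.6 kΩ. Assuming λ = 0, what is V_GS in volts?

With gate tied to drain, V_GS = V_DS ≥ V_GS − V_TN, so the device is in saturation.
KCL at the drain: ½ k_n (V_GS − V_TN)² = (V_DD − V_GS)/R.
Let x = V_GS − 0.535. Then 8.69 x² + x − 5.495 = 0, giving x = 0.74 V (positive root), so V_GS = 1.27 V.
I_D = (V_DD − V_GS)/R = (6.03 − 1.27) / 10.6 = 0.449 mA.

V_GS = 1.27 V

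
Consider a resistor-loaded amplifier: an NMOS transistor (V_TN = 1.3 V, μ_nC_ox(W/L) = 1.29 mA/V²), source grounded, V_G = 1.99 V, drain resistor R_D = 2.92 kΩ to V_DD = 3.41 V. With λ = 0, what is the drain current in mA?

I_D = 0.307 mA

V_GS = V_G = 1.99 V, so V_ov = 1.99 − 1.3 = 0.69 V.
Assume saturation: I_D = ½ k_n V_ov² = 0.5 × 1.29 × 0.69² = 0.307 mA, giving V_DS = V_DD − I_D R_D = 3.41 − 0.307 × 2.92 = 2.51 V.
V_DS = 2.51 V ≥ V_ov = 0.69 V, confirming saturation.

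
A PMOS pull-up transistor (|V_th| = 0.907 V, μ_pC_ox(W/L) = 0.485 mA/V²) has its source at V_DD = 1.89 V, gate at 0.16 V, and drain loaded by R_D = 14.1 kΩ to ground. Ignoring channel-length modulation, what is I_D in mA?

V_SG = V_DD − V_G = 1.89 − 0.16 = 1.73 V, so V_ov = 1.73 − 0.907 = 0.823 V.
Assume saturation: I_D = ½ k_p V_ov² = 0.5 × 0.485 × 0.823² = 0.164 mA, giving V_SD = V_DD − I_D R_D = 1.89 − 0.164 × 14.1 = -0.426 V.
But -0.426 V < V_ov = 0.823 V, so the device is actually in triode.
In triode I_D = k_p[V_ov V_SD − ½ V_SD²] and I_D = (V_DD − V_SD)/R_D. Equating: 3.42 V_SD² − 6.628 V_SD + 1.89 = 0, giving V_SD = 0.347 V (the root below V_ov).
I_D = (1.89 − 0.347) / 14.1 = 0.109 mA.

I_D = 0.109 mA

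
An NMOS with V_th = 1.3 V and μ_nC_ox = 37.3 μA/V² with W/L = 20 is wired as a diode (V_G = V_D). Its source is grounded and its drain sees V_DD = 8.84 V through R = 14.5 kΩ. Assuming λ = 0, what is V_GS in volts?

V_GS = 2.39 V

With gate tied to drain, V_GS = V_DS ≥ V_GS − V_th, so the device is in saturation.
k_n = μ_nC_ox · (W/L) = 0.746 mA/V².
KCL at the drain: ½ k_n (V_GS − V_th)² = (V_DD − V_GS)/R.
Let x = V_GS − 1.3. Then 5.41 x² + x − 7.54 = 0, giving x = 1.09 V (positive root), so V_GS = 2.39 V.
I_D = (V_DD − V_GS)/R = (8.84 − 2.39) / 14.5 = 0.445 mA.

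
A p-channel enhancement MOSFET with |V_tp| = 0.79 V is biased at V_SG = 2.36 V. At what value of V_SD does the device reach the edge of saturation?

The boundary between triode and saturation is V_SD = V_SG − |V_tp| = V_ov.
V_ov = 2.36 − 0.79 = 1.57 V.

V_SD,sat = 1.57 V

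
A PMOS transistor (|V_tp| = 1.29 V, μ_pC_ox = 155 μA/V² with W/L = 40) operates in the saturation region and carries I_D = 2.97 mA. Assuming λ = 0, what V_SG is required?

V_SG = 2.27 V

k_p = μ_pC_ox · (W/L) = 6.2 mA/V².
In saturation I_D = ½ k_p (V_SG − |V_tp|)², so V_SG − |V_tp| = √(2 I_D / k_p) = √(2 × 2.97 / 6.2) = 0.979 V.
V_SG = 1.29 + 0.979 = 2.27 V.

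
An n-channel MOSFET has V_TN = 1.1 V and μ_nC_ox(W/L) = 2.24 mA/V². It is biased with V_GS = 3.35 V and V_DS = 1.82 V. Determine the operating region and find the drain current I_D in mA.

V_ov = V_GS − V_TN = 3.35 − 1.1 = 2.25 V.
Since V_DS = 1.82 V < V_ov = 2.25 V, the device is in the triode region.
I_D = k_n [V_ov · V_DS − ½ V_DS²] = 2.24 × [2.25 × 1.82 − 0.5 × 1.82²] = 5.46 mA.

Triode; I_D = 5.46 mA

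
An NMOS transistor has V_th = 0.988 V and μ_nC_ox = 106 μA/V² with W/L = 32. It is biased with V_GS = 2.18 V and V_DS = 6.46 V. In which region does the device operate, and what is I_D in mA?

k_n = μ_nC_ox · (W/L) = 3.392 mA/V².
V_ov = V_GS − V_th = 2.18 − 0.988 = 1.19 V.
Since V_DS = 6.46 V ≥ V_ov = 1.19 V, the device is in saturation.
I_D = ½ k_n V_ov² = 0.5 × 3.392 × 1.19² = 2.41 mA.

Saturation; I_D = 2.41 mA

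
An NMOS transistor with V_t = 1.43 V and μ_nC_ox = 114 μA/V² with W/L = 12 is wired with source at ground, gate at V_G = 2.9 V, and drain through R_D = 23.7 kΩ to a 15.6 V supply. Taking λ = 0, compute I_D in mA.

V_GS = V_G = 2.9 V, so V_ov = 2.9 − 1.43 = 1.47 V.
k_n = μ_nC_ox · (W/L) = 1.368 mA/V².
Assume saturation: I_D = ½ k_n V_ov² = 0.5 × 1.368 × 1.47² = 1.48 mA, giving V_DS = V_DD − I_D R_D = 15.6 − 1.48 × 23.7 = -19.4 V.
But -19.4 V < V_ov = 1.47 V, so the device is actually in triode.
In triode I_D = k_n[V_ov V_DS − ½ V_DS²] and I_D = (V_DD − V_DS)/R_D. Equating: 16.2 V_DS² − 48.66 V_DS + 15.6 = 0, giving V_DS = 0.365 V (the root below V_ov).
I_D = (15.6 − 0.365) / 23.7 = 0.643 mA.

I_D = 0.643 mA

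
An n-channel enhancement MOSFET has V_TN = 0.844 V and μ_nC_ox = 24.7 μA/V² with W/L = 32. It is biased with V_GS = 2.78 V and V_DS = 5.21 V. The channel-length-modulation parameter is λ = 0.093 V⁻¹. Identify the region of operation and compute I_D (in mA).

k_n = μ_nC_ox · (W/L) = 0.7904 mA/V².
V_ov = V_GS − V_TN = 2.78 − 0.844 = 1.94 V.
Since V_DS = 5.21 V ≥ V_ov = 1.94 V, the device is in saturation.
I_D = ½ k_n V_ov² (1 + λ V_DS) = 0.5 × 0.7904 × 1.94² × (1 + 0.093 × 5.21) = 2.2 mA.

Saturation; I_D = 2.20 mA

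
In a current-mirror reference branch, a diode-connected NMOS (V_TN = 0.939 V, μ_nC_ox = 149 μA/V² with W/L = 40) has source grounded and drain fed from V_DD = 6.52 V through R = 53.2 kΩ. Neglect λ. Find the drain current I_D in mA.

With gate tied to drain, V_GS = V_DS ≥ V_GS − V_TN, so the device is in saturation.
k_n = μ_nC_ox · (W/L) = 5.96 mA/V².
KCL at the drain: ½ k_n (V_GS − V_TN)² = (V_DD − V_GS)/R.
Let x = V_GS − 0.939. Then 159 x² + x − 5.581 = 0, giving x = 0.184 V (positive root), so V_GS = 1.12 V.
I_D = (V_DD − V_GS)/R = (6.52 − 1.12) / 53.2 = 0.101 mA.

I_D = 0.101 mA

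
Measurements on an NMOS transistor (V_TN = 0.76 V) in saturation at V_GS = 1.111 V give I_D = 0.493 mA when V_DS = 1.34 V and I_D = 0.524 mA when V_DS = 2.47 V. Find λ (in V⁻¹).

With V_GS fixed, I_D ∝ (1 + λ V_DS) in saturation, so I_D2/I_D1 = (1 + λ V_DS2)/(1 + λ V_DS1).
0.524/0.493 = 1.063 = (1 + 2.47 λ)/(1 + 1.34 λ).
Solving: λ (I_D1 V_DS2 − I_D2 V_DS1) = I_D2 − I_D1, so λ = (0.524 − 0.493) / (0.493 × 2.47 − 0.524 × 1.34) = 0.031 / 0.516 = 0.0601 V⁻¹.

λ = 0.0601 V⁻¹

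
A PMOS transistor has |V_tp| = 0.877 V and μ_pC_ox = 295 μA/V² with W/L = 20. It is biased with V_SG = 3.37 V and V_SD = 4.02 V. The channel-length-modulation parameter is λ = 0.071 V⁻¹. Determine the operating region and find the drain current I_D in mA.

k_p = μ_pC_ox · (W/L) = 5.9 mA/V².
V_ov = V_SG − |V_tp| = 3.37 − 0.877 = 2.49 V.
Since V_SD = 4.02 V ≥ V_ov = 2.49 V, the device is in saturation.
I_D = ½ k_p V_ov² (1 + λ V_SD) = 0.5 × 5.9 × 2.49² × (1 + 0.071 × 4.02) = 23.6 mA.

Saturation; I_D = 23.6 mA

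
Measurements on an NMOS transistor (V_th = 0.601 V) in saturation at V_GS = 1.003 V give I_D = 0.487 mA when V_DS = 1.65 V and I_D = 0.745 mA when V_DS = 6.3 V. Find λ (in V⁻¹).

With V_GS fixed, I_D ∝ (1 + λ V_DS) in saturation, so I_D2/I_D1 = (1 + λ V_DS2)/(1 + λ V_DS1).
0.745/0.487 = 1.53 = (1 + 6.3 λ)/(1 + 1.65 λ).
Solving: λ (I_D1 V_DS2 − I_D2 V_DS1) = I_D2 − I_D1, so λ = (0.745 − 0.487) / (0.487 × 6.3 − 0.745 × 1.65) = 0.258 / 1.84 = 0.14 V⁻¹.

λ = 0.140 V⁻¹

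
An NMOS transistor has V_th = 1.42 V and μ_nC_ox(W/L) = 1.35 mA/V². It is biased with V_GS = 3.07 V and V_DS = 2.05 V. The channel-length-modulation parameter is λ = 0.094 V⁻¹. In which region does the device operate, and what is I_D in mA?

V_ov = V_GS − V_th = 3.07 − 1.42 = 1.65 V.
Since V_DS = 2.05 V ≥ V_ov = 1.65 V, the device is in saturation.
I_D = ½ k_n V_ov² (1 + λ V_DS) = 0.5 × 1.35 × 1.65² × (1 + 0.094 × 2.05) = 2.19 mA.

Saturation; I_D = 2.19 mA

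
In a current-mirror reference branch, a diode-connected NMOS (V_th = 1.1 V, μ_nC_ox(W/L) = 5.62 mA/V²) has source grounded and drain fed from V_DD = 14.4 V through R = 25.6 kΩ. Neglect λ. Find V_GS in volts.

V_GS = 1.52 V

With gate tied to drain, V_GS = V_DS ≥ V_GS − V_th, so the device is in saturation.
KCL at the drain: ½ k_n (V_GS − V_th)² = (V_DD − V_GS)/R.
Let x = V_GS − 1.1. Then 71.9 x² + x − 13.3 = 0, giving x = 0.423 V (positive root), so V_GS = 1.52 V.
I_D = (V_DD − V_GS)/R = (14.4 − 1.52) / 25.6 = 0.503 mA.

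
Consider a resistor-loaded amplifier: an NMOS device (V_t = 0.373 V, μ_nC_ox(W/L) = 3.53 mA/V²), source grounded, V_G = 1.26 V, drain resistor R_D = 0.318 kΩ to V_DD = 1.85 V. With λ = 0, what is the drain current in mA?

V_GS = V_G = 1.26 V, so V_ov = 1.26 − 0.373 = 0.887 V.
Assume saturation: I_D = ½ k_n V_ov² = 0.5 × 3.53 × 0.887² = 1.39 mA, giving V_DS = V_DD − I_D R_D = 1.85 − 1.39 × 0.318 = 1.41 V.
V_DS = 1.41 V ≥ V_ov = 0.887 V, confirming saturation.

I_D = 1.39 mA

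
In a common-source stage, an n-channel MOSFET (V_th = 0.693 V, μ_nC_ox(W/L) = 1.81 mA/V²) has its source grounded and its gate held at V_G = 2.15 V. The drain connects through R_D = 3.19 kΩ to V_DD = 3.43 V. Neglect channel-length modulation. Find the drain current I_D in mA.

I_D = 0.944 mA

V_GS = V_G = 2.15 V, so V_ov = 2.15 − 0.693 = 1.46 V.
Assume saturation: I_D = ½ k_n V_ov² = 0.5 × 1.81 × 1.46² = 1.92 mA, giving V_DS = V_DD − I_D R_D = 3.43 − 1.92 × 3.19 = -2.7 V.
But -2.7 V < V_ov = 1.46 V, so the device is actually in triode.
In triode I_D = k_n[V_ov V_DS − ½ V_DS²] and I_D = (V_DD − V_DS)/R_D. Equating: 2.89 V_DS² − 9.413 V_DS + 3.43 = 0, giving V_DS = 0.418 V (the root below V_ov).
I_D = (3.43 − 0.418) / 3.19 = 0.944 mA.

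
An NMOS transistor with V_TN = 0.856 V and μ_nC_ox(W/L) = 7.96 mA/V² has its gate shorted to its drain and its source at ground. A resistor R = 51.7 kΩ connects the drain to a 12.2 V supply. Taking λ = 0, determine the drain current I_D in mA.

I_D = 0.215 mA

With gate tied to drain, V_GS = V_DS ≥ V_GS − V_TN, so the device is in saturation.
KCL at the drain: ½ k_n (V_GS − V_TN)² = (V_DD − V_GS)/R.
Let x = V_GS − 0.856. Then 206 x² + x − 11.34 = 0, giving x = 0.232 V (positive root), so V_GS = 1.09 V.
I_D = (V_DD − V_GS)/R = (12.2 − 1.09) / 51.7 = 0.215 mA.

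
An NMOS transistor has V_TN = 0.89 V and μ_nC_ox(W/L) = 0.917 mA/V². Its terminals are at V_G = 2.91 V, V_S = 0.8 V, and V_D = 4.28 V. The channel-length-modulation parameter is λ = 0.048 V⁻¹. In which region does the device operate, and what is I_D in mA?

Saturation; I_D = 0.796 mA

V_GS = V_G − V_S = 2.91 − 0.8 = 2.11 V; V_DS = V_D − V_S = 4.28 − 0.8 = 3.48 V.
V_ov = V_GS − V_TN = 2.11 − 0.89 = 1.22 V.
Since V_DS = 3.48 V ≥ V_ov = 1.22 V, the device is in saturation.
I_D = ½ k_n V_ov² (1 + λ V_DS) = 0.5 × 0.917 × 1.22² × (1 + 0.048 × 3.48) = 0.796 mA.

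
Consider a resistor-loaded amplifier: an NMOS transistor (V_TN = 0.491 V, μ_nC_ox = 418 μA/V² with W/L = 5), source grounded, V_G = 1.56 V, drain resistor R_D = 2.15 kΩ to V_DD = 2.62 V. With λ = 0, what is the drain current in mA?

I_D = 0.947 mA

V_GS = V_G = 1.56 V, so V_ov = 1.56 − 0.491 = 1.07 V.
k_n = μ_nC_ox · (W/L) = 2.09 mA/V².
Assume saturation: I_D = ½ k_n V_ov² = 0.5 × 2.09 × 1.07² = 1.19 mA, giving V_DS = V_DD − I_D R_D = 2.62 − 1.19 × 2.15 = 0.0525 V.
But 0.0525 V < V_ov = 1.07 V, so the device is actually in triode.
In triode I_D = k_n[V_ov V_DS − ½ V_DS²] and I_D = (V_DD − V_DS)/R_D. Equating: 2.25 V_DS² − 5.804 V_DS + 2.62 = 0, giving V_DS = 0.583 V (the root below V_ov).
I_D = (2.62 − 0.583) / 2.15 = 0.947 mA.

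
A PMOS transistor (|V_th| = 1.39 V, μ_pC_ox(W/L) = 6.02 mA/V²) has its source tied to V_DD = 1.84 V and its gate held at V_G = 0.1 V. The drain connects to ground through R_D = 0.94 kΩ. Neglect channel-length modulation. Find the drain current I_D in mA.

V_SG = V_DD − V_G = 1.84 − 0.1 = 1.74 V, so V_ov = 1.74 − 1.39 = 0.35 V.
Assume saturation: I_D = ½ k_p V_ov² = 0.5 × 6.02 × 0.35² = 0.369 mA, giving V_SD = V_DD − I_D R_D = 1.84 − 0.369 × 0.94 = 1.49 V.
V_SD = 1.49 V ≥ V_ov = 0.35 V, confirming saturation.

I_D = 0.369 mA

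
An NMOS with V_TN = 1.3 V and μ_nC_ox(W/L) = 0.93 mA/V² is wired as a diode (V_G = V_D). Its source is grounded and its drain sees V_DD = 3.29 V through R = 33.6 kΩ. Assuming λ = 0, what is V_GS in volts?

With gate tied to drain, V_GS = V_DS ≥ V_GS − V_TN, so the device is in saturation.
KCL at the drain: ½ k_n (V_GS − V_TN)² = (V_DD − V_GS)/R.
Let x = V_GS − 1.3. Then 15.6 x² + x − 1.99 = 0, giving x = 0.326 V (positive root), so V_GS = 1.63 V.
I_D = (V_DD − V_GS)/R = (3.29 − 1.63) / 33.6 = 0.0495 mA.

V_GS = 1.63 V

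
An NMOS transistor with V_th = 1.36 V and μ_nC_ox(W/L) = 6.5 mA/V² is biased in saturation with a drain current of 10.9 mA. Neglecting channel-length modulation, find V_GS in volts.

V_GS = 3.19 V

In saturation I_D = ½ k_n (V_GS − V_th)², so V_GS − V_th = √(2 I_D / k_n) = √(2 × 10.9 / 6.5) = 1.83 V.
V_GS = 1.36 + 1.83 = 3.19 V.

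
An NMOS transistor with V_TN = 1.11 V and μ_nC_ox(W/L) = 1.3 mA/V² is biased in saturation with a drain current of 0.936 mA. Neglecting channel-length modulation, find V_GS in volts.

In saturation I_D = ½ k_n (V_GS − V_TN)², so V_GS − V_TN = √(2 I_D / k_n) = √(2 × 0.936 / 1.3) = 1.2 V.
V_GS = 1.11 + 1.2 = 2.31 V.

V_GS = 2.31 V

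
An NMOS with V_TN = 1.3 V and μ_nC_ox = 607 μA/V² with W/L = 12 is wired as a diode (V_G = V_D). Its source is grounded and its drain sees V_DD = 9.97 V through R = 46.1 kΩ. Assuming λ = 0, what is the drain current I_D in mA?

With gate tied to drain, V_GS = V_DS ≥ V_GS − V_TN, so the device is in saturation.
k_n = μ_nC_ox · (W/L) = 7.284 mA/V².
KCL at the drain: ½ k_n (V_GS − V_TN)² = (V_DD − V_GS)/R.
Let x = V_GS − 1.3. Then 168 x² + x − 8.67 = 0, giving x = 0.224 V (positive root), so V_GS = 1.52 V.
I_D = (V_DD − V_GS)/R = (9.97 − 1.52) / 46.1 = 0.183 mA.

I_D = 0.183 mA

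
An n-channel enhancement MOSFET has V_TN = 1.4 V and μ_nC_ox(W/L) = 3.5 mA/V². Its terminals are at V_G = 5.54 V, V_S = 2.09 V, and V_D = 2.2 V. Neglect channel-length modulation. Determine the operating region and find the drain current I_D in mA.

Triode; I_D = 0.768 mA

V_GS = V_G − V_S = 5.54 − 2.09 = 3.45 V; V_DS = V_D − V_S = 2.2 − 2.09 = 0.11 V.
V_ov = V_GS − V_TN = 3.45 − 1.4 = 2.05 V.
Since V_DS = 0.11 V < V_ov = 2.05 V, the device is in the triode region.
I_D = k_n [V_ov · V_DS − ½ V_DS²] = 3.5 × [2.05 × 0.11 − 0.5 × 0.11²] = 0.768 mA.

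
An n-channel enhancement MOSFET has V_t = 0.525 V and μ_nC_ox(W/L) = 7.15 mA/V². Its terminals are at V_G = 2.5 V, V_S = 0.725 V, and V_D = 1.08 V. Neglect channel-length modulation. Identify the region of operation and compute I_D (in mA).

Triode; I_D = 2.72 mA

V_GS = V_G − V_S = 2.5 − 0.725 = 1.77 V; V_DS = V_D − V_S = 1.08 − 0.725 = 0.355 V.
V_ov = V_GS − V_t = 1.77 − 0.525 = 1.25 V.
Since V_DS = 0.355 V < V_ov = 1.25 V, the device is in the triode region.
I_D = k_n [V_ov · V_DS − ½ V_DS²] = 7.15 × [1.25 × 0.355 − 0.5 × 0.355²] = 2.72 mA.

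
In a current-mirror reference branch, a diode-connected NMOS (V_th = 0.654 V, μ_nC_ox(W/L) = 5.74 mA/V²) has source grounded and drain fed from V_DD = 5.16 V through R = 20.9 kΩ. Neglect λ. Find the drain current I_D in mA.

With gate tied to drain, V_GS = V_DS ≥ V_GS − V_th, so the device is in saturation.
KCL at the drain: ½ k_n (V_GS − V_th)² = (V_DD − V_GS)/R.
Let x = V_GS − 0.654. Then 60 x² + x − 4.506 = 0, giving x = 0.266 V (positive root), so V_GS = 0.92 V.
I_D = (V_DD − V_GS)/R = (5.16 − 0.92) / 20.9 = 0.203 mA.

I_D = 0.203 mA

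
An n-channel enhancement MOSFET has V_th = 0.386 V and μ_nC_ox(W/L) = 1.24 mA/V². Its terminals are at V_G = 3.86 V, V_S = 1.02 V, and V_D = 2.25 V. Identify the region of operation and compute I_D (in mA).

Triode; I_D = 2.80 mA

V_GS = V_G − V_S = 3.86 − 1.02 = 2.84 V; V_DS = V_D − V_S = 2.25 − 1.02 = 1.23 V.
V_ov = V_GS − V_th = 2.84 − 0.386 = 2.45 V.
Since V_DS = 1.23 V < V_ov = 2.45 V, the device is in the triode region.
I_D = k_n [V_ov · V_DS − ½ V_DS²] = 1.24 × [2.45 × 1.23 − 0.5 × 1.23²] = 2.8 mA.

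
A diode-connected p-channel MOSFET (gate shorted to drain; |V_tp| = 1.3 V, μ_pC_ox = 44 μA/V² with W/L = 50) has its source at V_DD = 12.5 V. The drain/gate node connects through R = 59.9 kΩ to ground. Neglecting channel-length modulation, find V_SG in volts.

V_SG = 1.70 V

With gate tied to drain, V_SG = V_SD ≥ V_SG − |V_tp|, so the device is in saturation.
k_p = μ_pC_ox · (W/L) = 2.2 mA/V².
KCL at the drain: ½ k_p (V_SG − |V_tp|)² = (V_DD − V_SG)/R.
Let x = V_SG − 1.3. Then 65.9 x² + x − 11.2 = 0, giving x = 0.405 V (positive root), so V_SG = 1.7 V.
I_D = (V_DD − V_SG)/R = (12.5 − 1.7) / 59.9 = 0.18 mA.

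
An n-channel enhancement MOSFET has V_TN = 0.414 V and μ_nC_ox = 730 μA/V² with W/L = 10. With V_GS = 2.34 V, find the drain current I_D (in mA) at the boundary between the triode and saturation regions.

At the boundary V_DS = V_ov = V_GS − V_TN = 2.34 − 0.414 = 1.93 V.
k_n = μ_nC_ox · (W/L) = 7.3 mA/V².
I_D = ½ k_n V_ov² = 0.5 × 7.3 × 1.93² = 13.5 mA.

I_D = 13.5 mA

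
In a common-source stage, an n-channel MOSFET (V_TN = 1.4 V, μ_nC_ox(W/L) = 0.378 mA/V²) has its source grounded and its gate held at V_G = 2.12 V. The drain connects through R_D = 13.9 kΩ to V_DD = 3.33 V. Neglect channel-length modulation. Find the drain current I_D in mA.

V_GS = V_G = 2.12 V, so V_ov = 2.12 − 1.4 = 0.72 V.
Assume saturation: I_D = ½ k_n V_ov² = 0.5 × 0.378 × 0.72² = 0.098 mA, giving V_DS = V_DD − I_D R_D = 3.33 − 0.098 × 13.9 = 1.97 V.
V_DS = 1.97 V ≥ V_ov = 0.72 V, confirming saturation.

I_D = 0.0980 mA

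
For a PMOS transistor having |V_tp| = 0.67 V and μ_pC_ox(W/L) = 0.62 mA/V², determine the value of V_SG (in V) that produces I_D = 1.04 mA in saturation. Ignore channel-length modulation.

In saturation I_D = ½ k_p (V_SG − |V_tp|)², so V_SG − |V_tp| = √(2 I_D / k_p) = √(2 × 1.04 / 0.62) = 1.83 V.
V_SG = 0.67 + 1.83 = 2.5 V.

V_SG = 2.50 V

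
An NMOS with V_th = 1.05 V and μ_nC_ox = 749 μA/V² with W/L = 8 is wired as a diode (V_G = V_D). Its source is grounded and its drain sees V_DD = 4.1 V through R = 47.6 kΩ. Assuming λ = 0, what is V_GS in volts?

V_GS = 1.19 V

With gate tied to drain, V_GS = V_DS ≥ V_GS − V_th, so the device is in saturation.
k_n = μ_nC_ox · (W/L) = 5.992 mA/V².
KCL at the drain: ½ k_n (V_GS − V_th)² = (V_DD − V_GS)/R.
Let x = V_GS − 1.05. Then 143 x² + x − 3.05 = 0, giving x = 0.143 V (positive root), so V_GS = 1.19 V.
I_D = (V_DD − V_GS)/R = (4.1 − 1.19) / 47.6 = 0.0611 mA.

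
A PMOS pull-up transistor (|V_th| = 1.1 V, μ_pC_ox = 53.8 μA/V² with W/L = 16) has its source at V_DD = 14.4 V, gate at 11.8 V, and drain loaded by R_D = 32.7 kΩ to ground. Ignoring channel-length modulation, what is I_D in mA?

V_SG = V_DD − V_G = 14.4 − 11.8 = 2.6 V, so V_ov = 2.6 − 1.1 = 1.5 V.
k_p = μ_pC_ox · (W/L) = 0.8608 mA/V².
Assume saturation: I_D = ½ k_p V_ov² = 0.5 × 0.8608 × 1.5² = 0.968 mA, giving V_SD = V_DD − I_D R_D = 14.4 − 0.968 × 32.7 = -17.3 V.
But -17.3 V < V_ov = 1.5 V, so the device is actually in triode.
In triode I_D = k_p[V_ov V_SD − ½ V_SD²] and I_D = (V_DD − V_SD)/R_D. Equating: 14.1 V_SD² − 43.22 V_SD + 14.4 = 0, giving V_SD = 0.38 V (the root below V_ov).
I_D = (14.4 − 0.38) / 32.7 = 0.429 mA.

I_D = 0.429 mA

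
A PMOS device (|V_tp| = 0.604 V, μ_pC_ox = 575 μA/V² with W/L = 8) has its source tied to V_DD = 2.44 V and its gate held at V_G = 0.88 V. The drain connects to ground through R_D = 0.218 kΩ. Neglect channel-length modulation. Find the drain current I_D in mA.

I_D = 2.10 mA

V_SG = V_DD − V_G = 2.44 − 0.88 = 1.56 V, so V_ov = 1.56 − 0.604 = 0.956 V.
k_p = μ_pC_ox · (W/L) = 4.6 mA/V².
Assume saturation: I_D = ½ k_p V_ov² = 0.5 × 4.6 × 0.956² = 2.1 mA, giving V_SD = V_DD − I_D R_D = 2.44 − 2.1 × 0.218 = 1.98 V.
V_SD = 1.98 V ≥ V_ov = 0.956 V, confirming saturation.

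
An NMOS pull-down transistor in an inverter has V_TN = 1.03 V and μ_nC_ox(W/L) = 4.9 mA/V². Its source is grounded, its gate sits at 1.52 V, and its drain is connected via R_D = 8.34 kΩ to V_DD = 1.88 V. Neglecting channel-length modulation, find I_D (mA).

V_GS = V_G = 1.52 V, so V_ov = 1.52 − 1.03 = 0.49 V.
Assume saturation: I_D = ½ k_n V_ov² = 0.5 × 4.9 × 0.49² = 0.588 mA, giving V_DS = V_DD − I_D R_D = 1.88 − 0.588 × 8.34 = -3.03 V.
But -3.03 V < V_ov = 0.49 V, so the device is actually in triode.
In triode I_D = k_n[V_ov V_DS − ½ V_DS²] and I_D = (V_DD − V_DS)/R_D. Equating: 20.4 V_DS² − 21.02 V_DS + 1.88 = 0, giving V_DS = 0.0989 V (the root below V_ov).
I_D = (1.88 − 0.0989) / 8.34 = 0.214 mA.

I_D = 0.214 mA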